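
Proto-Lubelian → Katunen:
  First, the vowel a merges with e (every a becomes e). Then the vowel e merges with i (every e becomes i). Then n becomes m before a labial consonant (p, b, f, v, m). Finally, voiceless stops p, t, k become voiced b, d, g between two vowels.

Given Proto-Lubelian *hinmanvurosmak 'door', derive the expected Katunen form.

himmimvurosmik

Katunen: *hinmanvurosmak > hinmenvurosmek > hinminvurosmik > himmimvurosmik  (by vowel merger, vowel merger, nasal place assimilation)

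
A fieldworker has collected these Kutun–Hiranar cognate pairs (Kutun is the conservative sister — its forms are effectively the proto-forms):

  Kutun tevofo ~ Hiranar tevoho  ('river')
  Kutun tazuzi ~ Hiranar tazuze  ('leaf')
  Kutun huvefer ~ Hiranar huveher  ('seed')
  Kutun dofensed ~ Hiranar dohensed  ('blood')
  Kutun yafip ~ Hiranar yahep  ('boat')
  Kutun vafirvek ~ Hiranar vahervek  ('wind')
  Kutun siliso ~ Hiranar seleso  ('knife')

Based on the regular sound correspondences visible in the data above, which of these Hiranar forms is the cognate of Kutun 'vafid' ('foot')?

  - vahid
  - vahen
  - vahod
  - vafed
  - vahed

vahed

yafip ~ yahep, vafirvek ~ vahervek — Kutun f corresponds to Hiranar h between vowels (before a front vowel).
siliso ~ seleso — Kutun i corresponds to Hiranar e after a consonant, before a consonant other than r, m, n, p, b, f, v.
Applying these to Kutun 'vafid':
  vafid → vahid   (f→h between vowels (before a front vowel))
  vahid → vahed   (i→e after a consonant, before a consonant other than r, m, n, p, b, f, v)
So the Hiranar cognate is 'vahed'.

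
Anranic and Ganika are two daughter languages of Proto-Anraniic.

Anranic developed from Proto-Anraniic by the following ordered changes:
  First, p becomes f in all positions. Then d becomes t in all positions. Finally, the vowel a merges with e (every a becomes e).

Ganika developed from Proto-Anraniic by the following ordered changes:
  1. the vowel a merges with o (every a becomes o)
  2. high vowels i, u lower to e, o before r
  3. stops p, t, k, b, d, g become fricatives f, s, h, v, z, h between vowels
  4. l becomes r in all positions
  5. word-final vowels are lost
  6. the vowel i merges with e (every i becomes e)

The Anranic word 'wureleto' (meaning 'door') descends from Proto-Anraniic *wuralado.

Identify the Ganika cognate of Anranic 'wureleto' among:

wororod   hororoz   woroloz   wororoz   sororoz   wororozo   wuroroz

Ganika: *wuralado
  wuralado → wurolodo   [vowel merger]
  wurolodo → worolodo   [pre-rhotic lowering]
  worolodo → worolozo   [intervocalic lenition]
  worolozo → wororozo   [unconditioned shift]
  wororozo → wororoz   [apocope]
  wororoz (rule 6 does not apply)
  giving Ganika wororoz.
Among the options, 'wororoz' alone shows every Ganika change applied in order.

wororoz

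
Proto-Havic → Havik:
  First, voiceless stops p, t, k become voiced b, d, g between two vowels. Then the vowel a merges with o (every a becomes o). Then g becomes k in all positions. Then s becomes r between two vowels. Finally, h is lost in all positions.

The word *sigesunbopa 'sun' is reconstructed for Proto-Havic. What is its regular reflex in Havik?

Havik: start from *sigesunbopa.
  rule 1 (intervocalic voicing): sigesunbopa → sigesunboba
  rule 2 (vowel merger): sigesunboba → sigesunbobo
  rule 3 (unconditioned shift): sigesunbobo → sikesunbobo
  rule 4 (rhotacism): sikesunbobo → sikerunbobo
  rule 5: no change — sikerunbobo
  ⇒ Havik sikerunbobo

sikerunbobo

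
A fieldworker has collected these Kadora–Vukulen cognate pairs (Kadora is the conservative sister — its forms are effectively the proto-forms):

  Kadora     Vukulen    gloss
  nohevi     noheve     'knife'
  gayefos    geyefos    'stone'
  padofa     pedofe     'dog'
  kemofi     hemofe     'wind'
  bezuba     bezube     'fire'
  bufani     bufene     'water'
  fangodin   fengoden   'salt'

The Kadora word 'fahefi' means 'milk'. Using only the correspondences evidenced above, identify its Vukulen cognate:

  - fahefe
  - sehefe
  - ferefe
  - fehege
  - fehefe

fehefe

gayefos ~ geyefos, padofa ~ pedofe — Kadora a corresponds to Vukulen e after a consonant, before a consonant other than r, m, n, p, b, f, v.
nohevi ~ noheve, kemofi ~ hemofe — Kadora i corresponds to Vukulen e word-finally.
Applying these to Kadora 'fahefi':
  fahefi → fehefi   (a→e after a consonant, before a consonant other than r, m, n, p, b, f, v)
  fehefi → fehefe   (i→e word-finally)
So the Vukulen cognate is 'fehefe'.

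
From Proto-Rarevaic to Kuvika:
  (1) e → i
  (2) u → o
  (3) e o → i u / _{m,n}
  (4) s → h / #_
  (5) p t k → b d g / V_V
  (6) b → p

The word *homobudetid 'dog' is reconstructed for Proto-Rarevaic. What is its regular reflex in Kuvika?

Kuvika: start from *homobudetid.
  rule 1 (vowel merger): homobudetid → homobuditid
  rule 2 (vowel merger): homobuditid → homoboditid
  rule 3 (pre-nasal raising): homoboditid → humoboditid
  rule 4: no change — humoboditid
  rule 5 (intervocalic voicing): humoboditid → humobodidid
  rule 6 (unconditioned shift): humobodidid → humopodidid
  ⇒ Kuvika humopodidid

humopodidid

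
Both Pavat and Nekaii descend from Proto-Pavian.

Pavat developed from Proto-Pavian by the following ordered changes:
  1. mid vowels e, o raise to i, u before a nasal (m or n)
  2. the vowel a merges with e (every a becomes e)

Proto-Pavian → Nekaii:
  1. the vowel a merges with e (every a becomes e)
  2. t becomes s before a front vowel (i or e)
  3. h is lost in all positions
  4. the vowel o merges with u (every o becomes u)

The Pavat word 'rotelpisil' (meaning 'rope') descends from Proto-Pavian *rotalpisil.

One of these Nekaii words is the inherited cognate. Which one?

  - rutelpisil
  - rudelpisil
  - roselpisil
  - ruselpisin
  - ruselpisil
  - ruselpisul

ruselpisil

Nekaii: *rotalpisil > rotelpisil > roselpisil > ruselpisil  (by vowel merger, palatalisation, vowel merger)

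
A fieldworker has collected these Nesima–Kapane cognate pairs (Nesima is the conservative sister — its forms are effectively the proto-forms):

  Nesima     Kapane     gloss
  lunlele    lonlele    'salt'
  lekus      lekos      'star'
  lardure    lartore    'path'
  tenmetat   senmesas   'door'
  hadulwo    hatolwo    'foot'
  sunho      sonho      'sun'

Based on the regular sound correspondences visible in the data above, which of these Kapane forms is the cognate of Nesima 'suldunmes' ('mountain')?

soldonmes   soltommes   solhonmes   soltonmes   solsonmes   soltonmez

lekus ~ lekos, hadulwo ~ hatolwo — Nesima u corresponds to Kapane o after a consonant, before a consonant other than r, m, n, p, b, f, v.
lardure ~ lartore — Nesima d corresponds to Kapane t after a consonant, before a back vowel.
lunlele ~ lonlele, sunho ~ sonho — Nesima u corresponds to Kapane o after a consonant, before a nasal.
Applying these to Nesima 'suldunmes':
  suldunmes → soldunmes   (u→o after a consonant, before a consonant other than r, m, n, p, b, f, v)
  soldunmes → soltunmes   (d→t after a consonant, before a back vowel)
  soltunmes → soltonmes   (u→o after a consonant, before a nasal)
So the Kapane cognate is 'soltonmes'.

soltonmes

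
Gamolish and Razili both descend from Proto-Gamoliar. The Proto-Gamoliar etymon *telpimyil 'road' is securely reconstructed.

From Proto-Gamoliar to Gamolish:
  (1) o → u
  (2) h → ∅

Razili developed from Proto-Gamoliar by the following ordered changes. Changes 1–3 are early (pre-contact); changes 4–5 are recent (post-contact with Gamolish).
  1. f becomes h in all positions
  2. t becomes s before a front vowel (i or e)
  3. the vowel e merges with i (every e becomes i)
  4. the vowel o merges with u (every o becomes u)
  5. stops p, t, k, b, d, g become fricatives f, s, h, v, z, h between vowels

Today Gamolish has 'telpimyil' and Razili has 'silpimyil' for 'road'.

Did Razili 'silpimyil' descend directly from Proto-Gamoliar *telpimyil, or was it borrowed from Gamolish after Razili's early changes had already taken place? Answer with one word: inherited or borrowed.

If inherited, *telpimyil would pass through all of Razili's changes:
Razili: *telpimyil
  telpimyil (rule 1 does not apply)
  telpimyil → selpimyil   [palatalisation]
  selpimyil → silpimyil   [vowel merger]
  silpimyil (rule 4 does not apply)
  silpimyil (rule 5 does not apply)
  giving Razili silpimyil.
If borrowed from Gamolish 'telpimyil' after the early changes, it would undergo only the recent ones:
  rule 4 (vowel merger): no change (telpimyil)
  rule 5 (intervocalic lenition): no change (telpimyil)
  ⇒ as a loan: telpimyil
Razili 'silpimyil' matches the inherited outcome exactly, so it is an inherited cognate, not a loan.

inherited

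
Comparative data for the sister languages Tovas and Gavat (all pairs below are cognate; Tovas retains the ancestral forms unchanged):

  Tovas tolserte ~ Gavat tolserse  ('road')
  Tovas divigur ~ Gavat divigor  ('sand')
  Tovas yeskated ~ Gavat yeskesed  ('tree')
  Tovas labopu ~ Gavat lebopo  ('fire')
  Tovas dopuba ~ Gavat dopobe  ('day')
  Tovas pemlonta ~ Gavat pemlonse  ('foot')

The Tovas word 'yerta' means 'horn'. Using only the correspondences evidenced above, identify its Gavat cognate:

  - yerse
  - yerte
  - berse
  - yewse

yerse

pemlonta ~ pemlonse — Tovas t corresponds to Gavat s after a consonant, before a back vowel.
dopuba ~ dopobe, pemlonta ~ pemlonse — Tovas a corresponds to Gavat e word-finally.
Applying these to Tovas 'yerta':
  yerta → yersa   (t→s after a consonant, before a back vowel)
  yersa → yerse   (a→e word-finally)
So the Gavat cognate is 'yerse'.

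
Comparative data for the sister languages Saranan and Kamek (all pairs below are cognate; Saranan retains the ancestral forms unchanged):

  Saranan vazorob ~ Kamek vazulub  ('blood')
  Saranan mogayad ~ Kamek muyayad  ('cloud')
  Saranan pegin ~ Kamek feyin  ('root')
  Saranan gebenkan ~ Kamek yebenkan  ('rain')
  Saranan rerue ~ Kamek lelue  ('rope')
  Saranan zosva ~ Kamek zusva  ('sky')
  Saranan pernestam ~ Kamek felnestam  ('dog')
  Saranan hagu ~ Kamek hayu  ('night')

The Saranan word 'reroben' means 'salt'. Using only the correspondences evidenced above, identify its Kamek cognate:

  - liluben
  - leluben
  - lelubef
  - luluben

leluben

rerue ~ lelue — Saranan r corresponds to Kamek l word-initially before a front vowel.
vazorob ~ vazulub — Saranan r corresponds to Kamek l between vowels (before a back vowel).
vazorob ~ vazulub — Saranan o corresponds to Kamek u after a consonant, before a labial obstruent.
Applying these to Saranan 'reroben':
  reroben → leroben   (r→l word-initially before a front vowel)
  leroben → leloben   (r→l between vowels (before a back vowel))
  leloben → leluben   (o→u after a consonant, before a labial obstruent)
So the Kamek cognate is 'leluben'.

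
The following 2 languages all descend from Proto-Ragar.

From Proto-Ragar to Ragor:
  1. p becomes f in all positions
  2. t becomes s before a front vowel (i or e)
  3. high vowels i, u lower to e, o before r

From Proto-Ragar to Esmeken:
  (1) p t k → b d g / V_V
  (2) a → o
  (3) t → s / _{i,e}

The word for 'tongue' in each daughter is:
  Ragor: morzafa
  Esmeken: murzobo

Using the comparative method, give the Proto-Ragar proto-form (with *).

Position 5: Ragor has a, Esmeken has o. Ragor preserves a here (none of its changes turn any other segment into a), so the proto-segment is *a.
Position 7: Ragor has a, Esmeken has o. Ragor preserves a here (none of its changes turn any other segment into a), so the proto-segment is *a.
Position 2: Ragor has o, Esmeken has u. Esmeken preserves u here (none of its changes turn any other segment into u), so the proto-segment is *u.
This points to *murzapa. Verify forward in each daughter:
Ragor: *murzapa
  murzapa → murzafa   [unconditioned shift]
  murzafa (rule 2 does not apply)
  murzafa → morzafa   [pre-rhotic lowering]
  giving Ragor morzafa.
Esmeken: start from *murzapa.
  rule 1 (intervocalic voicing): murzapa → murzaba
  rule 2 (vowel merger): murzaba → murzobo
  rule 3: no change — murzobo
  ⇒ Esmeken murzobo
*murzapa is the unique common source.

*murzapa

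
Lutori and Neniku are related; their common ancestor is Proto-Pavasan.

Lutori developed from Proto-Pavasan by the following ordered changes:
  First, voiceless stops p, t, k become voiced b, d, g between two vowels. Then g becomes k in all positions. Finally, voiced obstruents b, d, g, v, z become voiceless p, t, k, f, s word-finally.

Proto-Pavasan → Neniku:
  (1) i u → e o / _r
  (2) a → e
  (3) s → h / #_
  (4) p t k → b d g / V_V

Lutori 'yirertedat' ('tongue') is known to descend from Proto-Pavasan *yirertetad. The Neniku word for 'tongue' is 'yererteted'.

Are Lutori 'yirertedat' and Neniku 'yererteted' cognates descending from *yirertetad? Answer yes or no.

Derive the expected Neniku reflex of *yirertetad:
Neniku: *yirertetad
  yirertetad → yerertetad   [pre-rhotic lowering]
  yerertetad → yererteted   [vowel merger]
  yererteted (rule 3 does not apply)
  yererteted → yererteded   [intervocalic voicing]
  giving Neniku yererteded.
The regular Neniku reflex would be 'yererteded', but the attested form is 'yererteted'. The correspondence is irregular, so they are not cognates (the Neniku form has a different source).

no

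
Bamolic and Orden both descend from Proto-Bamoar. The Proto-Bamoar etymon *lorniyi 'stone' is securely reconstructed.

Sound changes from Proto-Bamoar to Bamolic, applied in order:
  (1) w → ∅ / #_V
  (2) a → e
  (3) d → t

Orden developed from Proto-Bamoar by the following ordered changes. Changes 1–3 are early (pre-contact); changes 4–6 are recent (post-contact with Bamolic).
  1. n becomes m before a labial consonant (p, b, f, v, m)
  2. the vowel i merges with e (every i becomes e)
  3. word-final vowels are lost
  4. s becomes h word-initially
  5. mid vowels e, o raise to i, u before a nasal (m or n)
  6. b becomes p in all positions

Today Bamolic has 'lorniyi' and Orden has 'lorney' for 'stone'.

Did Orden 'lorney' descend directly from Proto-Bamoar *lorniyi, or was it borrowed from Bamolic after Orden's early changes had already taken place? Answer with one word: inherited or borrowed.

inherited

If inherited, *lorniyi would pass through all of Orden's changes:
Orden: *lorniyi
  lorniyi (rule 1 does not apply)
  lorniyi → lorneye   [vowel merger]
  lorneye → lorney   [apocope]
  lorney (rule 4 does not apply)
  lorney (rule 5 does not apply)
  lorney (rule 6 does not apply)
  giving Orden lorney.
If borrowed from Bamolic 'lorniyi' after the early changes, it would undergo only the recent ones:
  rule 4 (debuccalisation): no change (lorniyi)
  rule 5 (pre-nasal raising): no change (lorniyi)
  rule 6 (unconditioned shift): no change (lorniyi)
  ⇒ as a loan: lorniyi
Orden 'lorney' matches the inherited outcome exactly, so it is an inherited cognate, not a loan.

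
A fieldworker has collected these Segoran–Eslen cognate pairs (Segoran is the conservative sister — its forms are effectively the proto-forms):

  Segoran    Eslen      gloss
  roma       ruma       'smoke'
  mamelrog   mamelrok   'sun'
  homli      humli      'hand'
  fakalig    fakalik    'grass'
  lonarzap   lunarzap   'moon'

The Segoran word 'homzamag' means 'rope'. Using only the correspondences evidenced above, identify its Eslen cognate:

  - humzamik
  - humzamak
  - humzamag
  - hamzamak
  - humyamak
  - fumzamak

humzamak

roma ~ ruma, homli ~ humli — Segoran o corresponds to Eslen u after a consonant, before a nasal.
mamelrog ~ mamelrok, fakalig ~ fakalik — Segoran g corresponds to Eslen k word-finally.
Applying these to Segoran 'homzamag':
  homzamag → humzamag   (o→u after a consonant, before a nasal)
  humzamag → humzamak   (g→k word-finally)
So the Eslen cognate is 'humzamak'.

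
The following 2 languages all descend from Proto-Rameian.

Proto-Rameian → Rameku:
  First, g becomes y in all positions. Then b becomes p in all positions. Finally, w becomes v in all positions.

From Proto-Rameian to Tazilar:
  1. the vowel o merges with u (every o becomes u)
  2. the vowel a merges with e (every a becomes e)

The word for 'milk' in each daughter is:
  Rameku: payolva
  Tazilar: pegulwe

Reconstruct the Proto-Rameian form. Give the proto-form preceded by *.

*pagolwa

Position 3: Rameku has y, Tazilar has g. Tazilar preserves g here (none of its changes turn any other segment into g), so the proto-segment is *g.
Position 7: Rameku has a, Tazilar has e. Rameku preserves a here (none of its changes turn any other segment into a), so the proto-segment is *a.
Continuing position by position gives *pagolwa; check it forward:
Rameku: *pagolwa > payolwa > payolva  (by unconditioned shift, unconditioned shift)
Tazilar: *pagolwa
  pagolwa → pagulwa   [vowel merger]
  pagulwa → pegulwe   [vowel merger]
  giving Tazilar pegulwe.
No other proto-form is consistent with every reflex, so the reconstruction is *pagolwa.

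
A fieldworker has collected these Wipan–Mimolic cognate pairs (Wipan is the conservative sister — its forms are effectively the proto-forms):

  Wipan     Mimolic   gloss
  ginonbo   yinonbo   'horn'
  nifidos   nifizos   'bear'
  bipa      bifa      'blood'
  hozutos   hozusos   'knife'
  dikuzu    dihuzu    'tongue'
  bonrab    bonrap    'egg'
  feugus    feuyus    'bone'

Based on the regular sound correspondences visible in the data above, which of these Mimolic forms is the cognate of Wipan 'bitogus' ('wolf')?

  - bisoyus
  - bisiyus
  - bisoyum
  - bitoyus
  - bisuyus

bisoyus

hozutos ~ hozusos — Wipan t corresponds to Mimolic s between vowels (before a back vowel).
feugus ~ feuyus — Wipan g corresponds to Mimolic y between vowels (before a back vowel).
Applying these to Wipan 'bitogus':
  bitogus → bisogus   (t→s between vowels (before a back vowel))
  bisogus → bisoyus   (g→y between vowels (before a back vowel))
So the Mimolic cognate is 'bisoyus'.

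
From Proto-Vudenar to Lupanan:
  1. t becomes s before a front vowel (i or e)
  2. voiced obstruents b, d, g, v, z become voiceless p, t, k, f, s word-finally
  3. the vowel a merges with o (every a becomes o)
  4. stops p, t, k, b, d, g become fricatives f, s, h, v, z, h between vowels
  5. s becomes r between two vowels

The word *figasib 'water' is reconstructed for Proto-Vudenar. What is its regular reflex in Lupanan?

Lupanan: *figasib > figasip > figosip > fihosip > fihorip  (by final devoicing, vowel merger, intervocalic lenition, rhotacism)

fihorip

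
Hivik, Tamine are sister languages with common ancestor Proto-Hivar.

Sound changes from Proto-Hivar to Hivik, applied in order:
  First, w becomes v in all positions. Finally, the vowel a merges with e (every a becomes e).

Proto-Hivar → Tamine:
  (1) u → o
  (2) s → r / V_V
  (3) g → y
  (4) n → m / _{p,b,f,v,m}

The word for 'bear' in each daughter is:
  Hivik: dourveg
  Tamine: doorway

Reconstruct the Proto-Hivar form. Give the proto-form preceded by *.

Position 3: Hivik has u, Tamine has o. Hivik preserves u here (none of its changes turn any other segment into u), so the proto-segment is *u.
Position 6: Hivik has e, Tamine has a. Tamine preserves a here (none of its changes turn any other segment into a), so the proto-segment is *a.
Position 5: Hivik has v, Tamine has w. Tamine preserves w here (none of its changes turn any other segment into w), so the proto-segment is *w.
This points to *dourwag. Verify forward in each daughter:
Hivik: start from *dourwag.
  rule 1 (unconditioned shift): dourwag → dourvag
  rule 2 (vowel merger): dourvag → dourveg
  ⇒ Hivik dourveg
Tamine: start from *dourwag.
  rule 1 (vowel merger): dourwag → doorwag
  rule 2: no change — doorwag
  rule 3 (unconditioned shift): doorwag → doorway
  rule 4: no change — doorway
  ⇒ Tamine doorway
Only *dourwag yields all of Hivik dourveg, Tamine doorway.

*dourwag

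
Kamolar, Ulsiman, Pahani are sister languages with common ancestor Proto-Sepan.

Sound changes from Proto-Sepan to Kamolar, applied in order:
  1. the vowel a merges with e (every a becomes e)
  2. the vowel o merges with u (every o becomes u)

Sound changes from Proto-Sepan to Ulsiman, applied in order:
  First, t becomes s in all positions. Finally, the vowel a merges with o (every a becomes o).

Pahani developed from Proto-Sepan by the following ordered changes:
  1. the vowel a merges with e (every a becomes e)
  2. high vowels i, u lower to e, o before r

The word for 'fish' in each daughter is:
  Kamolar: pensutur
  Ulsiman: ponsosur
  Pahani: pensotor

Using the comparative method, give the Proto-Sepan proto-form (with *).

*pansotur

Position 5: Kamolar has u, Ulsiman has o, Pahani has o. Taking the neighbouring segments as reconstructed: Kamolar u could go back to *o or *u; Ulsiman o could go back to *a or *o; Pahani o can only go back to *o — the one source consistent with every daughter is *o.
Position 2: Kamolar has e, Ulsiman has o, Pahani has e. Taking the neighbouring segments as reconstructed: Kamolar e could go back to *a or *e; Ulsiman o could go back to *a or *o; Pahani e could go back to *a or *e — the one source consistent with every daughter is *a.
Position 6: Kamolar has t, Ulsiman has s, Pahani has t. Kamolar preserves t here (none of its changes turn any other segment into t), so the proto-segment is *t.
Verify the candidate proto-form against each daughter:
Kamolar: start from *pansotur.
  rule 1 (vowel merger): pansotur → pensotur
  rule 2 (vowel merger): pensotur → pensutur
  ⇒ Kamolar pensutur
Ulsiman: *pansotur > pansosur > ponsosur  (by unconditioned shift, vowel merger)
Pahani: start from *pansotur.
  rule 1 (vowel merger): pansotur → pensotur
  rule 2 (pre-rhotic lowering): pensotur → pensotor
  ⇒ Pahani pensotor
Only *pansotur yields all of Kamolar pensutur, Ulsiman ponsosur, Pahani pensotor.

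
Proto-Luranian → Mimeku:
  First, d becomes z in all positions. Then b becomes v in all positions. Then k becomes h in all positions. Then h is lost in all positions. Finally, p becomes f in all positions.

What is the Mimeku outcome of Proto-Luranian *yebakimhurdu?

yevaimurzu

Mimeku: start from *yebakimhurdu.
  rule 1 (unconditioned shift): yebakimhurdu → yebakimhurzu
  rule 2 (unconditioned shift): yebakimhurzu → yevakimhurzu
  rule 3 (unconditioned shift): yevakimhurzu → yevahimhurzu
  rule 4 (h-loss): yevahimhurzu → yevaimurzu
  rule 5: no change — yevaimurzu
  ⇒ Mimeku yevaimurzu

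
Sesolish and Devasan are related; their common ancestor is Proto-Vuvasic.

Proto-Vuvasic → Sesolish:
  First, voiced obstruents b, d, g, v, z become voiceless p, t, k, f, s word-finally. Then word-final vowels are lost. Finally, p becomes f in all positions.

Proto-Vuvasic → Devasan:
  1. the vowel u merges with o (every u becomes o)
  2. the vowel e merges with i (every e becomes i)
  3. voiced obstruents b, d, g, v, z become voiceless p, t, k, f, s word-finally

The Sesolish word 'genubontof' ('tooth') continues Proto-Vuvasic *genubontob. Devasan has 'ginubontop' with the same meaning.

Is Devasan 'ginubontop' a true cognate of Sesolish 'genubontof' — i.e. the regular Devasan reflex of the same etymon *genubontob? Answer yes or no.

no

Derive the expected Devasan reflex of *genubontob:
Devasan: start from *genubontob.
  rule 1 (vowel merger): genubontob → genobontob
  rule 2 (vowel merger): genobontob → ginobontob
  rule 3 (final devoicing): ginobontob → ginobontop
  ⇒ Devasan ginobontop
The regular Devasan reflex would be 'ginobontop', but the attested form is 'ginubontop'. The correspondence is irregular, so they are not cognates (the Devasan form has a different source).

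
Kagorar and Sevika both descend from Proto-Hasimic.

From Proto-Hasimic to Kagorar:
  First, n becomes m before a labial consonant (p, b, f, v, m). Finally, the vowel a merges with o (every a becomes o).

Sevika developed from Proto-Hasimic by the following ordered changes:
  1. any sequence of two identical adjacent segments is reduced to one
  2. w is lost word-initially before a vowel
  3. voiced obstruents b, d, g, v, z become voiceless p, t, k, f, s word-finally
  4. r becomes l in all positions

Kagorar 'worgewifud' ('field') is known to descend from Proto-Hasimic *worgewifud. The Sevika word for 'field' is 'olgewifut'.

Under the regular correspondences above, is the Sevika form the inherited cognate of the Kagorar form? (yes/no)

yes

Derive the expected Sevika reflex of *worgewifud:
Sevika: start from *worgewifud.
  rule 1: no change — worgewifud
  rule 2 (glide loss): worgewifud → orgewifud
  rule 3 (final devoicing): orgewifud → orgewifut
  rule 4 (unconditioned shift): orgewifut → olgewifut
  ⇒ Sevika olgewifut
Sevika 'olgewifut' matches the regular reflex exactly, so the pair is cognate.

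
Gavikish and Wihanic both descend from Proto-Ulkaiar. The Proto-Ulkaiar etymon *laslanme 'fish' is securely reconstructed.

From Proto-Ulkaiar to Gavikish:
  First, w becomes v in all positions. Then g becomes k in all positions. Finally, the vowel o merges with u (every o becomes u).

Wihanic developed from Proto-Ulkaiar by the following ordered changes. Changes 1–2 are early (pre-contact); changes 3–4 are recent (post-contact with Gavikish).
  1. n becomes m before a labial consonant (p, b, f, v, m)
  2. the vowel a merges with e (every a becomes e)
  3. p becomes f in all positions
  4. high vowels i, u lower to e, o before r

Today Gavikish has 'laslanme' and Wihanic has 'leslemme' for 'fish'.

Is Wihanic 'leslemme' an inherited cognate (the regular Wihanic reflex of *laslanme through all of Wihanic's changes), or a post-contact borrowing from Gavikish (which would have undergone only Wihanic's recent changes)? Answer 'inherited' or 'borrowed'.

If inherited, *laslanme would pass through all of Wihanic's changes:
Wihanic: *laslanme > laslamme > leslemme  (by nasal place assimilation, vowel merger)
If borrowed from Gavikish 'laslanme' after the early changes, it would undergo only the recent ones:
  rule 3 (unconditioned shift): no change (laslanme)
  rule 4 (pre-rhotic lowering): no change (laslanme)
  ⇒ as a loan: laslanme
Wihanic 'leslemme' matches the inherited outcome exactly, so it is an inherited cognate, not a loan.

inherited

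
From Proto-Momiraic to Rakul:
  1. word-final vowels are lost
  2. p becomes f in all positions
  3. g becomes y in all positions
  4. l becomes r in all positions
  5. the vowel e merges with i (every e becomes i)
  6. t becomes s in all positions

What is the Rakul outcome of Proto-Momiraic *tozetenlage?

sozisinray

Rakul: start from *tozetenlage.
  rule 1 (apocope): tozetenlage → tozetenlag
  rule 2: no change — tozetenlag
  rule 3 (unconditioned shift): tozetenlag → tozetenlay
  rule 4 (unconditioned shift): tozetenlay → tozetenray
  rule 5 (vowel merger): tozetenray → tozitinray
  rule 6 (unconditioned shift): tozitinray → sozisinray
  ⇒ Rakul sozisinray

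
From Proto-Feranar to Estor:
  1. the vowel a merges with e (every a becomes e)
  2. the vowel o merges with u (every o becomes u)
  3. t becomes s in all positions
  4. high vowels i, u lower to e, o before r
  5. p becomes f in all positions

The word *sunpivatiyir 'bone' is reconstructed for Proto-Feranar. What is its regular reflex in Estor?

sunfivesiyer

Estor: *sunpivatiyir
  sunpivatiyir → sunpivetiyir   [vowel merger]
  sunpivetiyir (rule 2 does not apply)
  sunpivetiyir → sunpivesiyir   [unconditioned shift]
  sunpivesiyir → sunpivesiyer   [pre-rhotic lowering]
  sunpivesiyer → sunfivesiyer   [unconditioned shift]
  giving Estor sunfivesiyer.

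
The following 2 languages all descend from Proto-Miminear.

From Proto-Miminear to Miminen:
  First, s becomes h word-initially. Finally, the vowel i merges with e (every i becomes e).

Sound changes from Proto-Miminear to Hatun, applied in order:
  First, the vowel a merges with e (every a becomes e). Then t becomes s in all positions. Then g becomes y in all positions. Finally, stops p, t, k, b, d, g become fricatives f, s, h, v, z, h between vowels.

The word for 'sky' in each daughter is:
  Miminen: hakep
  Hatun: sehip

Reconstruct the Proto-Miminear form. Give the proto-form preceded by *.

Position 2: Miminen has a, Hatun has e. Miminen preserves a here (none of its changes turn any other segment into a), so the proto-segment is *a.
Position 3: Miminen has k, Hatun has h. Miminen preserves k here (none of its changes turn any other segment into k), so the proto-segment is *k.
Position 4: Miminen has e, Hatun has i. Hatun preserves i here (none of its changes turn any other segment into i), so the proto-segment is *i.
Continuing position by position gives *sakip; check it forward:
Miminen: start from *sakip.
  rule 1 (debuccalisation): sakip → hakip
  rule 2 (vowel merger): hakip → hakep
  ⇒ Miminen hakep
Hatun: *sakip
  sakip → sekip   [vowel merger]
  sekip (rule 2 does not apply)
  sekip (rule 3 does not apply)
  sekip → sehip   [intervocalic lenition]
  giving Hatun sehip.
*sakip is the unique common source.

*sakip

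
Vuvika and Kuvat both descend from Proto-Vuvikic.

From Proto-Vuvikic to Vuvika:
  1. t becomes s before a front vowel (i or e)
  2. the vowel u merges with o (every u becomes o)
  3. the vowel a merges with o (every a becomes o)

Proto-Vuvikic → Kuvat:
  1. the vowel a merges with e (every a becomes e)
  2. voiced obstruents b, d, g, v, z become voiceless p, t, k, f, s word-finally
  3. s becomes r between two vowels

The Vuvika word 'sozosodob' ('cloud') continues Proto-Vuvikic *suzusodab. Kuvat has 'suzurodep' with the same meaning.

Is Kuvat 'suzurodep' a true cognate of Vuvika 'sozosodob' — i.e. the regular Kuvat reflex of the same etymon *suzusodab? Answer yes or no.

Derive the expected Kuvat reflex of *suzusodab:
Kuvat: *suzusodab
  suzusodab → suzusodeb   [vowel merger]
  suzusodeb → suzusodep   [final devoicing]
  suzusodep → suzurodep   [rhotacism]
  giving Kuvat suzurodep.
Kuvat 'suzurodep' matches the regular reflex exactly, so the pair is cognate.

yes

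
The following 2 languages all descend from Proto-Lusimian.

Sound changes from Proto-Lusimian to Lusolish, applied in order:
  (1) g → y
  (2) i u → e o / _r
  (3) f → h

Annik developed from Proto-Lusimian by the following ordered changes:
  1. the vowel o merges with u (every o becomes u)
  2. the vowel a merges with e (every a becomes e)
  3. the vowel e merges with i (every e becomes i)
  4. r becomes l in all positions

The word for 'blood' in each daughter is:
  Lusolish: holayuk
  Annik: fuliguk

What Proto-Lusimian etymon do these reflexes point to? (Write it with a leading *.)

Position 2: Lusolish has o, Annik has u. Taking the neighbouring segments as reconstructed: Lusolish o can only go back to *o; Annik u could go back to *o or *u — the one source consistent with every daughter is *o.
Position 4: Lusolish has a, Annik has i. Lusolish preserves a here (none of its changes turn any other segment into a), so the proto-segment is *a.
This points to *folaguk. Verify forward in each daughter:
Lusolish: *folaguk > folayuk > holayuk  (by unconditioned shift, unconditioned shift)
Annik: *folaguk
  folaguk → fulaguk   [vowel merger]
  fulaguk → fuleguk   [vowel merger]
  fuleguk → fuliguk   [vowel merger]
  fuliguk (rule 4 does not apply)
  giving Annik fuliguk.
*folaguk is the unique common source.

*folaguk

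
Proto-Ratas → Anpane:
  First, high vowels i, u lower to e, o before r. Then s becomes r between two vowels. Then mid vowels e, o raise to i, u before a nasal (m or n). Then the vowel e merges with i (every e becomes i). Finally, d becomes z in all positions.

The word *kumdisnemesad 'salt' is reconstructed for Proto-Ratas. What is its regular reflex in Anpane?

kumzisnimiraz

Anpane: *kumdisnemesad
  kumdisnemesad (rule 1 does not apply)
  kumdisnemesad → kumdisnemerad   [rhotacism]
  kumdisnemerad → kumdisnimerad   [pre-nasal raising]
  kumdisnimerad → kumdisnimirad   [vowel merger]
  kumdisnimirad → kumzisnimiraz   [unconditioned shift]
  giving Anpane kumzisnimiraz.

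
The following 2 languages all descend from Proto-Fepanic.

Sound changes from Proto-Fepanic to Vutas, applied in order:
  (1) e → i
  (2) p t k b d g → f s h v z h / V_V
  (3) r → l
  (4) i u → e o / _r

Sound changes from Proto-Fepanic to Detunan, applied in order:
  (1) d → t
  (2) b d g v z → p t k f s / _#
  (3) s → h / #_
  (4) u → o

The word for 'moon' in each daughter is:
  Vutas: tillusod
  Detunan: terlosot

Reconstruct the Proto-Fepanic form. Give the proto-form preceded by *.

*terlusod

Position 2: Vutas has i, Detunan has e. Detunan preserves e here (none of its changes turn any other segment into e), so the proto-segment is *e.
Position 8: Vutas has d, Detunan has t. Vutas preserves d here (none of its changes turn any other segment into d), so the proto-segment is *d.
Verify the candidate proto-form against each daughter:
Vutas: start from *terlusod.
  rule 1 (vowel merger): terlusod → tirlusod
  rule 2: no change — tirlusod
  rule 3 (unconditioned shift): tirlusod → tillusod
  rule 4: no change — tillusod
  ⇒ Vutas tillusod
Detunan: start from *terlusod.
  rule 1 (unconditioned shift): terlusod → terlusot
  rule 2: no change — terlusot
  rule 3: no change — terlusot
  rule 4 (vowel merger): terlusot → terlosot
  ⇒ Detunan terlosot
No other proto-form is consistent with every reflex, so the reconstruction is *terlusod.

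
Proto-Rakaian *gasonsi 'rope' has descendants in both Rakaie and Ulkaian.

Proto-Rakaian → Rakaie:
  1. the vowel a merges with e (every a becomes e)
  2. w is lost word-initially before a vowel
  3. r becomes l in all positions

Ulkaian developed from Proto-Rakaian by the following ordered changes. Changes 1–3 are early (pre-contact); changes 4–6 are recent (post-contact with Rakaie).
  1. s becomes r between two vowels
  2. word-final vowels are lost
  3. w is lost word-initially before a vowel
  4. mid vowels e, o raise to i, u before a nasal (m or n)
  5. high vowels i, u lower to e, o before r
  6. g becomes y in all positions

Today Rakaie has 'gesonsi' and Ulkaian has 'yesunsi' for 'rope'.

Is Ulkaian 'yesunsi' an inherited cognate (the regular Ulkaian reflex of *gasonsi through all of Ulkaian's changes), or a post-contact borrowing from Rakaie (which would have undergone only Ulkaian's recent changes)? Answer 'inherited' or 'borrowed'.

borrowed

If inherited, *gasonsi would pass through all of Ulkaian's changes:
Ulkaian: *gasonsi
  gasonsi → garonsi   [rhotacism]
  garonsi → garons   [apocope]
  garons (rule 3 does not apply)
  garons → garuns   [pre-nasal raising]
  garuns (rule 5 does not apply)
  garuns → yaruns   [unconditioned shift]
  giving Ulkaian yaruns.
If borrowed from Rakaie 'gesonsi' after the early changes, it would undergo only the recent ones:
  rule 4 (pre-nasal raising): gesonsi → gesunsi
  rule 5 (pre-rhotic lowering): no change (gesunsi)
  rule 6 (unconditioned shift): gesunsi → yesunsi
  ⇒ as a loan: yesunsi
Ulkaian 'yesunsi' matches the loan outcome 'yesunsi', not the inherited 'yaruns' — it skipped the early Ulkaian changes, so it was borrowed from Rakaie.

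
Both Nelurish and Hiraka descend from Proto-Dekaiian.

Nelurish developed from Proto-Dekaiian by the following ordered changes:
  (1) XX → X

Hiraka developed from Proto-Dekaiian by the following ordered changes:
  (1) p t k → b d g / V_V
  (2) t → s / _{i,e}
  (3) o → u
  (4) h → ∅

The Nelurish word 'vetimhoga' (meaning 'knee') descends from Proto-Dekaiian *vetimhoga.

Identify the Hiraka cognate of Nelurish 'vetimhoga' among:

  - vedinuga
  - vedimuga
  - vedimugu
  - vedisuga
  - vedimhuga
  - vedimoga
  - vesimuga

vedimuga

Hiraka: *vetimhoga
  vetimhoga → vedimhoga   [intervocalic voicing]
  vedimhoga (rule 2 does not apply)
  vedimhoga → vedimhuga   [vowel merger]
  vedimhuga → vedimuga   [h-loss]
  giving Hiraka vedimuga.
Among the options, 'vedimuga' alone shows every Hiraka change applied in order.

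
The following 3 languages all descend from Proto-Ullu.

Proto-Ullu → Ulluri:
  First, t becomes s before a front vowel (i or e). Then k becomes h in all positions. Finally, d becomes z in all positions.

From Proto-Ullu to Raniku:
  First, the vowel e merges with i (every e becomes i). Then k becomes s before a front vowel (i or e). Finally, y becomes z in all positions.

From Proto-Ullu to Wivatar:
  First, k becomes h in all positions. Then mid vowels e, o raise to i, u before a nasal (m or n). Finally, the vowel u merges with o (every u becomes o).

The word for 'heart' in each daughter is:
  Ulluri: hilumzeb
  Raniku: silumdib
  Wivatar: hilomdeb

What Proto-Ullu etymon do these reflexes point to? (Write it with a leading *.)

Position 4: Ulluri has u, Raniku has u, Wivatar has o. Ulluri preserves u here (none of its changes turn any other segment into u), so the proto-segment is *u.
Position 1: Ulluri has h, Raniku has s, Wivatar has h. Taking the neighbouring segments as reconstructed: Ulluri h could go back to *k or *h; Raniku s could go back to *k or *s; Wivatar h could go back to *k or *h — the one source consistent with every daughter is *k.
Continuing position by position gives *kilumdeb; check it forward:
Ulluri: *kilumdeb > hilumdeb > hilumzeb  (by unconditioned shift, unconditioned shift)
Raniku: *kilumdeb
  kilumdeb → kilumdib   [vowel merger]
  kilumdib → silumdib   [palatalisation]
  silumdib (rule 3 does not apply)
  giving Raniku silumdib.
Wivatar: start from *kilumdeb.
  rule 1 (unconditioned shift): kilumdeb → hilumdeb
  rule 2: no change — hilumdeb
  rule 3 (vowel merger): hilumdeb → hilomdeb
  ⇒ Wivatar hilomdeb
No other proto-form is consistent with every reflex, so the reconstruction is *kilumdeb.

*kilumdeb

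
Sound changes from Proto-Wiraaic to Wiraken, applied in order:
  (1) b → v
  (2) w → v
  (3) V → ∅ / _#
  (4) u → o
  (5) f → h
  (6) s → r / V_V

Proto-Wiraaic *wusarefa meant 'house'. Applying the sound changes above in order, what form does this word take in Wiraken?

Wiraken: *wusarefa > vusarefa > vusaref > vosaref > vosareh > vorareh  (by unconditioned shift, apocope, vowel merger, unconditioned shift, rhotacism)

vorareh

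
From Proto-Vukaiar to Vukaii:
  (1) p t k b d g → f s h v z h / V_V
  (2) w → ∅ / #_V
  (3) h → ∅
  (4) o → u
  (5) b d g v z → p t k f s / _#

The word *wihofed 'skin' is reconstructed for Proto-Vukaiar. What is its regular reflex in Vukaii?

Vukaii: *wihofed
  wihofed (rule 1 does not apply)
  wihofed → ihofed   [glide loss]
  ihofed → iofed   [h-loss]
  iofed → iufed   [vowel merger]
  iufed → iufet   [final devoicing]
  giving Vukaii iufet.

iufet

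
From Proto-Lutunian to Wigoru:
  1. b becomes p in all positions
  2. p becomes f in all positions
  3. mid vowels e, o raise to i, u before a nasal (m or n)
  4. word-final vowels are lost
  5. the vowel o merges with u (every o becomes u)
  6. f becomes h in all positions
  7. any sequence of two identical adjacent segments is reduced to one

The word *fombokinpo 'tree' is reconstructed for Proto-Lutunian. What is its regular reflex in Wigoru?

Wigoru: *fombokinpo > fompokinpo > fomfokinfo > fumfokinfo > fumfokinf > fumfukinf > humhukinh  (by unconditioned shift, unconditioned shift, pre-nasal raising, apocope, vowel merger, unconditioned shift)

humhukinh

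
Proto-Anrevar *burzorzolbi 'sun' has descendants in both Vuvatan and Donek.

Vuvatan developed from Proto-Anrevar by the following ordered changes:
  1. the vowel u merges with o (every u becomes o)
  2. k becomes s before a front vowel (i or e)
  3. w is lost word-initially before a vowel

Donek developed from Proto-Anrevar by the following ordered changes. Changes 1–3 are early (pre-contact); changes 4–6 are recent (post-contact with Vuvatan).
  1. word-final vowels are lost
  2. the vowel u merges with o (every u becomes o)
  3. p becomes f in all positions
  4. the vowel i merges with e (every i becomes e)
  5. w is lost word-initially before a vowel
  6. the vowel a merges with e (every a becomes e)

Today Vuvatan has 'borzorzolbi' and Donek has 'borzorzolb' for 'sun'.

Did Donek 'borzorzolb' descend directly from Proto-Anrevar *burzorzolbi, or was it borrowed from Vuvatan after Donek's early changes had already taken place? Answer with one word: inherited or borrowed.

inherited

If inherited, *burzorzolbi would pass through all of Donek's changes:
Donek: *burzorzolbi
  burzorzolbi → burzorzolb   [apocope]
  burzorzolb → borzorzolb   [vowel merger]
  borzorzolb (rule 3 does not apply)
  borzorzolb (rule 4 does not apply)
  borzorzolb (rule 5 does not apply)
  borzorzolb (rule 6 does not apply)
  giving Donek borzorzolb.
If borrowed from Vuvatan 'borzorzolbi' after the early changes, it would undergo only the recent ones:
  rule 4 (vowel merger): borzorzolbi → borzorzolbe
  rule 5 (glide loss): no change (borzorzolbe)
  rule 6 (vowel merger): no change (borzorzolbe)
  ⇒ as a loan: borzorzolbe
Donek 'borzorzolb' matches the inherited outcome exactly, so it is an inherited cognate, not a loan.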